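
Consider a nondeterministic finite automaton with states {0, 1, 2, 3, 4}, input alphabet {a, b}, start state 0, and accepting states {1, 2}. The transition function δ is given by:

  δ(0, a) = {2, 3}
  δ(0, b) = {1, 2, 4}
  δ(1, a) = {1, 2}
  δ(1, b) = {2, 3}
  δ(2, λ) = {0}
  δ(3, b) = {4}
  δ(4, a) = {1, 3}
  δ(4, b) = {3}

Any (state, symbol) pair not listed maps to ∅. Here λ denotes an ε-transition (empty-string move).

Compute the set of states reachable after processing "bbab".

{0, 1, 2, 3, 4}

Start in {0}.
Read 'b': {0} → {0, 1, 2, 4}.
Read 'b': {0, 1, 2, 4} → {0, 1, 2, 3, 4}.
Read 'a': {0, 1, 2, 3, 4} → {0, 1, 2, 3}.
Read 'b': {0, 1, 2, 3} → {0, 1, 2, 3, 4}.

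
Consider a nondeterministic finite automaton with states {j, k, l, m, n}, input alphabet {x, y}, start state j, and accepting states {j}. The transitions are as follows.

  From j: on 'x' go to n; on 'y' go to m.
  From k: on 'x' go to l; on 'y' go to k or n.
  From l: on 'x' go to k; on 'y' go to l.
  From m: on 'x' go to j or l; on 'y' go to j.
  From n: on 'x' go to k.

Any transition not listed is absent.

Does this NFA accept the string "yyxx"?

Start in {j}.
Read 'y': j→{m}; now {m}.
Read 'y': m→{j}; now {j}.
Read 'x': j→{n}; now {n}.
Read 'x': n→{k}; now {k}.
The final set {k} contains no accepting state.

No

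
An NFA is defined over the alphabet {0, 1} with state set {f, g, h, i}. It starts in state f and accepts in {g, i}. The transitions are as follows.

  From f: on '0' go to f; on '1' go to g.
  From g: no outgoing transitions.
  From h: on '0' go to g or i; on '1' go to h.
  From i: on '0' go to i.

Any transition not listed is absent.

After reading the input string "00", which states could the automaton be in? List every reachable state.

{f}

Start in {f}.
Read '0': {f} → {f}.
Read '0': {f} → {f}.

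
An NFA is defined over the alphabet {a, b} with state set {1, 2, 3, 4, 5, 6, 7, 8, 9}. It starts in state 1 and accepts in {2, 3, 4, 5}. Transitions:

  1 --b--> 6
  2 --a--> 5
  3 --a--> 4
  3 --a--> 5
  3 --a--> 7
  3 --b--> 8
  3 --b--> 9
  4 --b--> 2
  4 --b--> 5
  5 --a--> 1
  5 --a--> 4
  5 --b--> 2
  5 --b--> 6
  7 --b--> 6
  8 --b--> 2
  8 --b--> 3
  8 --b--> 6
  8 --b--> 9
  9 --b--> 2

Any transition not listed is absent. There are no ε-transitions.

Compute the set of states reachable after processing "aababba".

Start in {1}.
Read 'a': {1} → ∅.
The set is empty and remains empty for the remaining 6 symbols.

∅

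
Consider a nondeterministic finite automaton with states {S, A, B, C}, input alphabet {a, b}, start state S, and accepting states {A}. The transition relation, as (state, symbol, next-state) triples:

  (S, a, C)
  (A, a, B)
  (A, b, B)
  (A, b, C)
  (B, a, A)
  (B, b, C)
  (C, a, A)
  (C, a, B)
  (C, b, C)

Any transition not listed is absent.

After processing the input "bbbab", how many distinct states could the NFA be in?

Start in {S}.
Read 'b': S→∅; now ∅.
The set is empty and remains empty for the remaining 4 symbols.
That set has 0 states.

0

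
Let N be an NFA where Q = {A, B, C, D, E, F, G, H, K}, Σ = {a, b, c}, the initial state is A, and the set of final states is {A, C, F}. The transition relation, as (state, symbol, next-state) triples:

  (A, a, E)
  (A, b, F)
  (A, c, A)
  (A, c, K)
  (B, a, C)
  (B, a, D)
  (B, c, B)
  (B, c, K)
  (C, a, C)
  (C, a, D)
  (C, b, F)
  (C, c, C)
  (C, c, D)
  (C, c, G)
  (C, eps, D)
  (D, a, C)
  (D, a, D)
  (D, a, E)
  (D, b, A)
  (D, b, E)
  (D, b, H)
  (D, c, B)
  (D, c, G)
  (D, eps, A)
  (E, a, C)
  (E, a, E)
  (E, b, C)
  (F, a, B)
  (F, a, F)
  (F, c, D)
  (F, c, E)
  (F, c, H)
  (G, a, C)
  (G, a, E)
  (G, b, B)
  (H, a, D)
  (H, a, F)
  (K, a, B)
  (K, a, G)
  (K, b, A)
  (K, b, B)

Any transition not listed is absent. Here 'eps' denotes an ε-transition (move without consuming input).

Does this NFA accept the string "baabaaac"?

Start in {A}.
Read 'b': {A} → {F}.
Read 'a': {F} → {B, F}.
Read 'a': {B, F} → {A, B, C, D, F}.
Read 'b': {A, B, C, D, F} → {A, E, F, H}.
Read 'a': {A, E, F, H} → {A, B, C, D, E, F}.
Read 'a': {A, B, C, D, E, F} → {A, B, C, D, E, F}.
Read 'a': {A, B, C, D, E, F} → {A, B, C, D, E, F}.
Read 'c': {A, B, C, D, E, F} → {A, B, C, D, E, G, H, K}.
The final set {A, B, C, D, E, G, H, K} contains the accepting states A, C.

Yes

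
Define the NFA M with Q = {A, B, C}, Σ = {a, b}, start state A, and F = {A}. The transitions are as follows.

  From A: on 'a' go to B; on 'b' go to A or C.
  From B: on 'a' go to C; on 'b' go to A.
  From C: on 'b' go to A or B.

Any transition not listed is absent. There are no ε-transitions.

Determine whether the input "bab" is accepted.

Yes

Start in {A}.
Read 'b': {A} → {A, C}.
Read 'a': {A, C} → {B}.
Read 'b': {B} → {A}.
The final set {A} contains the accepting state A.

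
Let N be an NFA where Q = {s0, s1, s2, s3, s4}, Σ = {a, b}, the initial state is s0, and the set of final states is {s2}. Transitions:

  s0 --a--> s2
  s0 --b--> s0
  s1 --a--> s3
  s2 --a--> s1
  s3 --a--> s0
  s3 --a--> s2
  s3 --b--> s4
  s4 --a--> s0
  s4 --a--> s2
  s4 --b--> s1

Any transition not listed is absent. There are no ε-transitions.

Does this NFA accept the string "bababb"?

No

Start in {s0}.
Read 'b': s0→{s0}; now {s0}.
Read 'a': s0→{s2}; now {s2}.
Read 'b': s2→∅; now ∅.
The set is empty and remains empty for the remaining 3 symbols.
The final set ∅ contains no accepting state.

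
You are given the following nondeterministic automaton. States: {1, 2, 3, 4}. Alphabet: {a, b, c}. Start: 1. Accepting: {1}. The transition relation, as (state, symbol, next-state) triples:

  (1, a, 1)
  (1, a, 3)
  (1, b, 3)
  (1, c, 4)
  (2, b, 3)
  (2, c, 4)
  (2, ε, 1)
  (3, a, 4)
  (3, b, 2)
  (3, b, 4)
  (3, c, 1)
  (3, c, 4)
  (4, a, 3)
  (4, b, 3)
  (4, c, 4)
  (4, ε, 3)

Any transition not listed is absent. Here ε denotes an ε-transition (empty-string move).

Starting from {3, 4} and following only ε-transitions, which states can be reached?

Begin with {3, 4}.
No ε-moves leave this set, so the closure equals the set itself.

{3, 4}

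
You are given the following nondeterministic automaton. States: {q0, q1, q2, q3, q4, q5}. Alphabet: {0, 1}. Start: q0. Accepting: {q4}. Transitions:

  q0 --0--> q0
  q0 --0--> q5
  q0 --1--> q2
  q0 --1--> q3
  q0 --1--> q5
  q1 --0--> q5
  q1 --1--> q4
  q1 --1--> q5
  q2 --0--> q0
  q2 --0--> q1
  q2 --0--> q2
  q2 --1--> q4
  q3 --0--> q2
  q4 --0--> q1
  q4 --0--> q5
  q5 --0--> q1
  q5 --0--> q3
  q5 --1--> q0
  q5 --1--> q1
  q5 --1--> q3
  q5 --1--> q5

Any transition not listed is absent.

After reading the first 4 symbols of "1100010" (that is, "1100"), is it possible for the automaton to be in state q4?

Start in {q0}.
Read '1': q0→{q2, q3, q5}; now {q2, q3, q5}.
Read '1': q2→{q4}, q3→∅, q5→{q0, q1, q3, q5}; now {q0, q1, q3, q4, q5}.
Read '0': q0→{q0, q5}, q1→{q5}, q3→{q2}, q4→{q1, q5}, q5→{q1, q3}; now {q0, q1, q2, q3, q5}.
Read '0': q0→{q0, q5}, q1→{q5}, q2→{q0, q1, q2}, q3→{q2}, q5→{q1, q3}; now {q0, q1, q2, q3, q5}.
State q4 is not in {q0, q1, q2, q3, q5}.

No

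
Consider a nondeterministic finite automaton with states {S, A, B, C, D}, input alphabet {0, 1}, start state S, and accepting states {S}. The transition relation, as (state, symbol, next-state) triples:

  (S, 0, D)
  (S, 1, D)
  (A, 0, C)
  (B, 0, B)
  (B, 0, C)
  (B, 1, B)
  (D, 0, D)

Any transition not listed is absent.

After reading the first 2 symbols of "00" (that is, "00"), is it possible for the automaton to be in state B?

Start in {S}.
Read '0': {S} → {D}.
Read '0': {D} → {D}.
State B is not in {D}.

No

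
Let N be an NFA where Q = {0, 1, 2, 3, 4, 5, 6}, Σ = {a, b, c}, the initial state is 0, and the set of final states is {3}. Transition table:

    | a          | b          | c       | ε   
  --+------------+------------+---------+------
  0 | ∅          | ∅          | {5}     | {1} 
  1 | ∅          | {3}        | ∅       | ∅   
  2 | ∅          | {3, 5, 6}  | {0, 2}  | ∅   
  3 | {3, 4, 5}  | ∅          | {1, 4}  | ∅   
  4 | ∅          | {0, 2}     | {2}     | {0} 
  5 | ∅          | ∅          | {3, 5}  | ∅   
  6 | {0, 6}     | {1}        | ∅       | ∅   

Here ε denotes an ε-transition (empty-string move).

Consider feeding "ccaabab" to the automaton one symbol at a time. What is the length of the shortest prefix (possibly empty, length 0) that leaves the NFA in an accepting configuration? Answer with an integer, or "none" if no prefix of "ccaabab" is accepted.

2

Start: ε-closure({0}) = {0, 1}.
Read 'c': {0, 1} → {5}.
Read 'c': {5} → {3, 5}.
None of the earlier sets intersect F, but {3, 5} does.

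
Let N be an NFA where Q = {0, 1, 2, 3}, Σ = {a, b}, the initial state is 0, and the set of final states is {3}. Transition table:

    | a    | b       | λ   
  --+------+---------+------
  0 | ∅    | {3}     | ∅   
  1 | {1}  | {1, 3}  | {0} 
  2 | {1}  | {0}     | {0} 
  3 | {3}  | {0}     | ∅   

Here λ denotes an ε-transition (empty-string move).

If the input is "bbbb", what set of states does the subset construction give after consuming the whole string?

{0}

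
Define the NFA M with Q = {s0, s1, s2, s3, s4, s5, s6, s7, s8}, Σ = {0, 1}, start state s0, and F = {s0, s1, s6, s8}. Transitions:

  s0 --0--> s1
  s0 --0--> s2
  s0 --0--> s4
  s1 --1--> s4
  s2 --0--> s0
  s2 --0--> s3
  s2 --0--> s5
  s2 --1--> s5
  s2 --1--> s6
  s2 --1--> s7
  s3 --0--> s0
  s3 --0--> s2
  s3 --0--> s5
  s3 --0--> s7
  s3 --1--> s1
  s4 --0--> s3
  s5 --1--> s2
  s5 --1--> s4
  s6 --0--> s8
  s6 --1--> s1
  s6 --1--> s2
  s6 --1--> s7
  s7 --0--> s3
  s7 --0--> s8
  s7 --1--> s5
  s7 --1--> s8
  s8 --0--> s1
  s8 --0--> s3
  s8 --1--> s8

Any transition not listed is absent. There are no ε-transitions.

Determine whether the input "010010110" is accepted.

Start in {s0}.
Read '0': {s0} → {s1, s2, s4}.
Read '1': {s1, s2, s4} → {s4, s5, s6, s7}.
Read '0': {s4, s5, s6, s7} → {s3, s8}.
Read '0': {s3, s8} → {s0, s1, s2, s3, s5, s7}.
Read '1': {s0, s1, s2, s3, s5, s7} → {s1, s2, s4, s5, s6, s7, s8}.
Read '0': {s1, s2, s4, s5, s6, s7, s8} → {s0, s1, s3, s5, s8}.
Read '1': {s0, s1, s3, s5, s8} → {s1, s2, s4, s8}.
Read '1': {s1, s2, s4, s8} → {s4, s5, s6, s7, s8}.
Read '0': {s4, s5, s6, s7, s8} → {s1, s3, s8}.
The final set {s1, s3, s8} contains the accepting states s1, s8.

Yes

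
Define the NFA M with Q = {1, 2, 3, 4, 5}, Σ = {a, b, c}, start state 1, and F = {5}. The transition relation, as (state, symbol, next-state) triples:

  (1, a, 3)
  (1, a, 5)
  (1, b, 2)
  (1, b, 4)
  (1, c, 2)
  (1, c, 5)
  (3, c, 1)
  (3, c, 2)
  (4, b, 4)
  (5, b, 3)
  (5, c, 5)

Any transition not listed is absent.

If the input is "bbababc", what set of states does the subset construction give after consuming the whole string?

Start in {1}.
Read 'b': 1→{2, 4}; now {2, 4}.
Read 'b': 2→∅, 4→{4}; now {4}.
Read 'a': 4→∅; now ∅.
The set is empty and remains empty for the remaining 4 symbols.

∅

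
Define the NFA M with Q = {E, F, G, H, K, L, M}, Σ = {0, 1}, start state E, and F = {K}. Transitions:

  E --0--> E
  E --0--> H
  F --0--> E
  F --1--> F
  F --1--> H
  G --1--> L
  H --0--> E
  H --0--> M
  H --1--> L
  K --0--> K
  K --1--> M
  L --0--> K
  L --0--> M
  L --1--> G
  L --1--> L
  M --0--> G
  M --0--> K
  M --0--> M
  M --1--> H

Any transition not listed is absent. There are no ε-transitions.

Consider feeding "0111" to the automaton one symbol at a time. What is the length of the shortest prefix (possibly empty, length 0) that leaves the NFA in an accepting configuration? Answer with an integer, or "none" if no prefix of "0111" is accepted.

none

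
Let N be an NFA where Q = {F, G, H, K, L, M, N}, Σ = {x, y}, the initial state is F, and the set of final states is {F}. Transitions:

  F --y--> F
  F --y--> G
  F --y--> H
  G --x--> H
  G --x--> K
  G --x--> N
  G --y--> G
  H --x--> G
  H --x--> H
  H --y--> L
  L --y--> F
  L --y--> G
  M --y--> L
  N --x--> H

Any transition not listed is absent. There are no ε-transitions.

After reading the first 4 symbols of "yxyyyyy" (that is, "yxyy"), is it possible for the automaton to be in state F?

Yes

Start in {F}.
Read 'y': F→{F, G, H}; now {F, G, H}.
Read 'x': F→∅, G→{H, K, N}, H→{G, H}; now {G, H, K, N}.
Read 'y': G→{G}, H→{L}, K→∅, N→∅; now {G, L}.
Read 'y': G→{G}, L→{F, G}; now {F, G}.
State F is in {F, G}.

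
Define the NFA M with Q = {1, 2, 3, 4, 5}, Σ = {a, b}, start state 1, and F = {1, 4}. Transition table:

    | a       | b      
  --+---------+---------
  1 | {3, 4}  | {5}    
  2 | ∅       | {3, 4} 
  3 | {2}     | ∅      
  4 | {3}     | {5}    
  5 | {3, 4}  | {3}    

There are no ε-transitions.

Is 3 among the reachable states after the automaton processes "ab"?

Start in {1}.
Read 'a': 1→{3, 4}; now {3, 4}.
Read 'b': 3→∅, 4→{5}; now {5}.
State 3 is not in {5}.

No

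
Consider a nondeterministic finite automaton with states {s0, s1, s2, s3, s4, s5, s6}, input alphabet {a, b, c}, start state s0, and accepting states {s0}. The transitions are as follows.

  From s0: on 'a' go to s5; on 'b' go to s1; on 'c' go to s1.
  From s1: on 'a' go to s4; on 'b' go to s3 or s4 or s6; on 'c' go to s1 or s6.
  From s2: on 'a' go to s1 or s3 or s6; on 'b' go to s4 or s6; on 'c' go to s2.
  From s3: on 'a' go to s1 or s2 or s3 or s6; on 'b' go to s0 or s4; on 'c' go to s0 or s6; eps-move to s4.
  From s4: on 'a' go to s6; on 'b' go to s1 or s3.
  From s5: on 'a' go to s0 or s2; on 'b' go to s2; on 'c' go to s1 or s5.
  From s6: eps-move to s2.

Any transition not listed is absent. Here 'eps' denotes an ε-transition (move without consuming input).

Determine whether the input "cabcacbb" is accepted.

Yes

Start in {s0}.
Read 'c': s0→{s1}; now {s1}.
Read 'a': s1→{s4}; now {s4}.
Read 'b': s4→{s1, s3}; union {s1, s3}; ε-closure = {s1, s3, s4}.
Read 'c': s1→{s1, s6}, s3→{s0, s6}, s4→∅; union {s0, s1, s6}; ε-closure = {s0, s1, s2, s6}.
Read 'a': s0→{s5}, s1→{s4}, s2→{s1, s3, s6}, s6→∅; union {s1, s3, s4, s5, s6}; ε-closure = {s1, s2, s3, s4, s5, s6}.
Read 'c': s1→{s1, s6}, s2→{s2}, s3→{s0, s6}, s4→∅, s5→{s1, s5}, s6→∅; now {s0, s1, s2, s5, s6}.
Read 'b': s0→{s1}, s1→{s3, s4, s6}, s2→{s4, s6}, s5→{s2}, s6→∅; now {s1, s2, s3, s4, s6}.
Read 'b': s1→{s3, s4, s6}, s2→{s4, s6}, s3→{s0, s4}, s4→{s1, s3}, s6→∅; union {s0, s1, s3, s4, s6}; ε-closure = {s0, s1, s2, s3, s4, s6}.
The final set {s0, s1, s2, s3, s4, s6} contains the accepting state s0.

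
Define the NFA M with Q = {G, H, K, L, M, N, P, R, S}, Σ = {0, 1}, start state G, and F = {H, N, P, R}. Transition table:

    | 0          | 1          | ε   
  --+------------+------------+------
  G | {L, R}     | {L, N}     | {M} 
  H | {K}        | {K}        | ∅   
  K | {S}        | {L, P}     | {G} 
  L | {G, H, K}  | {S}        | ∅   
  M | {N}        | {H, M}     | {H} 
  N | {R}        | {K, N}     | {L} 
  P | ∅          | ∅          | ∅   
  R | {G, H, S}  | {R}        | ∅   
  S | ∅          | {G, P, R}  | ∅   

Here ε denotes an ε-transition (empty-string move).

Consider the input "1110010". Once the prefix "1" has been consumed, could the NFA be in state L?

Yes

Start: ε-closure({G}) = {G, H, M}.
Read '1': G→{L, N}, H→{K}, M→{H, M}; union {H, K, L, M, N}; ε-closure = {G, H, K, L, M, N}.
State L is in {G, H, K, L, M, N}.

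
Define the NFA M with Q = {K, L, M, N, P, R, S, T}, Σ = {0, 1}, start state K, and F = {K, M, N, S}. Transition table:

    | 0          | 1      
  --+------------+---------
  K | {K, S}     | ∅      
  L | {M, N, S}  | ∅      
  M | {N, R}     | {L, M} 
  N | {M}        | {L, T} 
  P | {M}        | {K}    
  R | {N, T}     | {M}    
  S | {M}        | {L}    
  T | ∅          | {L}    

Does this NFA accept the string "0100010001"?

Yes

Start in {K}.
Read '0': {K} → {K, S}.
Read '1': {K, S} → {L}.
Read '0': {L} → {M, N, S}.
Read '0': {M, N, S} → {M, N, R}.
Read '0': {M, N, R} → {M, N, R, T}.
Read '1': {M, N, R, T} → {L, M, T}.
Read '0': {L, M, T} → {M, N, R, S}.
Read '0': {M, N, R, S} → {M, N, R, T}.
Read '0': {M, N, R, T} → {M, N, R, T}.
Read '1': {M, N, R, T} → {L, M, T}.
The final set {L, M, T} contains the accepting state M.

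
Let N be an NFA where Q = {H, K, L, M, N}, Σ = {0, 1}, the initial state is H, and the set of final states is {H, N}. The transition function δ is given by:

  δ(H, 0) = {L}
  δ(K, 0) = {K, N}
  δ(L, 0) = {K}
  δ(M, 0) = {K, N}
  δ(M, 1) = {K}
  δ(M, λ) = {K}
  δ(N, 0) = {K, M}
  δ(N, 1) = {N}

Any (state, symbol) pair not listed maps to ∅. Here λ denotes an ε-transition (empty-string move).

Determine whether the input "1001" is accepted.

No

Start in {H}.
Read '1': H→∅; now ∅.
The set is empty and remains empty for the remaining 3 symbols.
The final set ∅ contains no accepting state.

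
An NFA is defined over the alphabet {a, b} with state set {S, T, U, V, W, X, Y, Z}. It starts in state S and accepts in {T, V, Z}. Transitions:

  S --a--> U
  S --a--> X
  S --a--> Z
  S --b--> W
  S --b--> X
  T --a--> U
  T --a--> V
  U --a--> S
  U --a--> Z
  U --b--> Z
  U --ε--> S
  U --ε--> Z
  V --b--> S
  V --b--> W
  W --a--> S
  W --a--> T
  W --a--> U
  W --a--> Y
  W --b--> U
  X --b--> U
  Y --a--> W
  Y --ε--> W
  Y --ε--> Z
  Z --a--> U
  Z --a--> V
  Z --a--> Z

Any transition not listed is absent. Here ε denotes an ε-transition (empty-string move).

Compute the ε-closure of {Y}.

{W, Y, Z}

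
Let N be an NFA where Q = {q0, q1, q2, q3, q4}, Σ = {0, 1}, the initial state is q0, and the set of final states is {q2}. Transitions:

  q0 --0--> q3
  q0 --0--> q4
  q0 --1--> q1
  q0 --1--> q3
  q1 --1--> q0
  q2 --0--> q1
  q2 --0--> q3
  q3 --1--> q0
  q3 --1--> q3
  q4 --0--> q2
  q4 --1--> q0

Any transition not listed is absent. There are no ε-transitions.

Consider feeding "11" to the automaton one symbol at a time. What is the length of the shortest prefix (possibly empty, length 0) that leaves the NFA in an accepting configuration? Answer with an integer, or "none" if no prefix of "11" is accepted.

Start in {q0}.
Read '1': {q0} → {q1, q3}.
Read '1': {q1, q3} → {q0, q3}.
No reachable set along the way intersects F.

none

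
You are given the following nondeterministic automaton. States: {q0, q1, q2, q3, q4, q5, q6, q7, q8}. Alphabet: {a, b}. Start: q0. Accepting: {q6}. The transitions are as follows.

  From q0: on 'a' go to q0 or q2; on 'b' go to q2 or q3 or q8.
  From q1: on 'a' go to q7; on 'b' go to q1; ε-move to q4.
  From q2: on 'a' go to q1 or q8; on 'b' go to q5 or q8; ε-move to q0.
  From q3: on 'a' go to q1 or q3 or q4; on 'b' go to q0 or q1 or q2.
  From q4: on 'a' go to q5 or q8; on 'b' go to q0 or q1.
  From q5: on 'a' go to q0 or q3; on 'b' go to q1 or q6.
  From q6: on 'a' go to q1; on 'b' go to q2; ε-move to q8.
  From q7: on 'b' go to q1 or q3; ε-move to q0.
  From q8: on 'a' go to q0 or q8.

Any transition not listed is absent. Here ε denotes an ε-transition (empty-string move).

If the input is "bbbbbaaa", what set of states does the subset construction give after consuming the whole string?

Start in {q0}.
Read 'b': q0→{q2, q3, q8}; union {q2, q3, q8}; ε-closure = {q0, q2, q3, q8}.
Read 'b': q0→{q2, q3, q8}, q2→{q5, q8}, q3→{q0, q1, q2}, q8→∅; union {q0, q1, q2, q3, q5, q8}; ε-closure = {q0, q1, q2, q3, q4, q5, q8}.
Read 'b': q0→{q2, q3, q8}, q1→{q1}, q2→{q5, q8}, q3→{q0, q1, q2}, q4→{q0, q1}, q5→{q1, q6}, q8→∅; union {q0, q1, q2, q3, q5, q6, q8}; ε-closure = {q0, q1, q2, q3, q4, q5, q6, q8}.
Read 'b': q0→{q2, q3, q8}, q1→{q1}, q2→{q5, q8}, q3→{q0, q1, q2}, q4→{q0, q1}, q5→{q1, q6}, q6→{q2}, q8→∅; union {q0, q1, q2, q3, q5, q6, q8}; ε-closure = {q0, q1, q2, q3, q4, q5, q6, q8}.
Read 'b': q0→{q2, q3, q8}, q1→{q1}, q2→{q5, q8}, q3→{q0, q1, q2}, q4→{q0, q1}, q5→{q1, q6}, q6→{q2}, q8→∅; union {q0, q1, q2, q3, q5, q6, q8}; ε-closure = {q0, q1, q2, q3, q4, q5, q6, q8}.
Read 'a': q0→{q0, q2}, q1→{q7}, q2→{q1, q8}, q3→{q1, q3, q4}, q4→{q5, q8}, q5→{q0, q3}, q6→{q1}, q8→{q0, q8}; now {q0, q1, q2, q3, q4, q5, q7, q8}.
Read 'a': q0→{q0, q2}, q1→{q7}, q2→{q1, q8}, q3→{q1, q3, q4}, q4→{q5, q8}, q5→{q0, q3}, q7→∅, q8→{q0, q8}; now {q0, q1, q2, q3, q4, q5, q7, q8}.
Read 'a': q0→{q0, q2}, q1→{q7}, q2→{q1, q8}, q3→{q1, q3, q4}, q4→{q5, q8}, q5→{q0, q3}, q7→∅, q8→{q0, q8}; now {q0, q1, q2, q3, q4, q5, q7, q8}.

{q0, q1, q2, q3, q4, q5, q7, q8}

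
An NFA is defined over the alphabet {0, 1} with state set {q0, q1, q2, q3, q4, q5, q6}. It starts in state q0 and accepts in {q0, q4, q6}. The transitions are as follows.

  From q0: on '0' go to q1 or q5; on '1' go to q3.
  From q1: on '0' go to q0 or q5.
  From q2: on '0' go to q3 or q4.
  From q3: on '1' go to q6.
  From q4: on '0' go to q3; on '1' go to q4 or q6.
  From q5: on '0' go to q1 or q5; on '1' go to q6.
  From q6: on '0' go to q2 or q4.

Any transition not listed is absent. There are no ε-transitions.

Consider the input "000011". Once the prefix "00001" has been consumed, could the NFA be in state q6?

Yes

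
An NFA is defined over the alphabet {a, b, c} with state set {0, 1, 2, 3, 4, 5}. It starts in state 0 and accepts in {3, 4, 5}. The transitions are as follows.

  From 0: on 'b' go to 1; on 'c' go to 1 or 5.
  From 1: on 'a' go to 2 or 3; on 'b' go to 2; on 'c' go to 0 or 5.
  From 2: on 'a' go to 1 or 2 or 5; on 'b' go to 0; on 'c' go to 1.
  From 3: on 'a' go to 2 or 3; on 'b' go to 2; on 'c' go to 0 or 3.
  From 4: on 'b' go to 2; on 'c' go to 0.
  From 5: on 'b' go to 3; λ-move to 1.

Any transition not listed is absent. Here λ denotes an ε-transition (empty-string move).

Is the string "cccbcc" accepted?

Yes

Start in {0}.
Read 'c': 0→{1, 5}; now {1, 5}.
Read 'c': 1→{0, 5}, 5→∅; union {0, 5}; ε-closure = {0, 1, 5}.
Read 'c': 0→{1, 5}, 1→{0, 5}, 5→∅; now {0, 1, 5}.
Read 'b': 0→{1}, 1→{2}, 5→{3}; now {1, 2, 3}.
Read 'c': 1→{0, 5}, 2→{1}, 3→{0, 3}; now {0, 1, 3, 5}.
Read 'c': 0→{1, 5}, 1→{0, 5}, 3→{0, 3}, 5→∅; now {0, 1, 3, 5}.
The final set {0, 1, 3, 5} contains the accepting states 3, 5.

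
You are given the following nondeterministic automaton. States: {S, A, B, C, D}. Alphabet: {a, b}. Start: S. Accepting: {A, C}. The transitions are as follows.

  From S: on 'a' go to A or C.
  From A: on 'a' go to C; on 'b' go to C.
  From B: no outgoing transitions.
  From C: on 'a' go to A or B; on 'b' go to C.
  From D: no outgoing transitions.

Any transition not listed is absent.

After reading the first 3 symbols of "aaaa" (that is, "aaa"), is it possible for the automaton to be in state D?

Start in {S}.
Read 'a': S→{A, C}; now {A, C}.
Read 'a': A→{C}, C→{A, B}; now {A, B, C}.
Read 'a': A→{C}, B→∅, C→{A, B}; now {A, B, C}.
State D is not in {A, B, C}.

No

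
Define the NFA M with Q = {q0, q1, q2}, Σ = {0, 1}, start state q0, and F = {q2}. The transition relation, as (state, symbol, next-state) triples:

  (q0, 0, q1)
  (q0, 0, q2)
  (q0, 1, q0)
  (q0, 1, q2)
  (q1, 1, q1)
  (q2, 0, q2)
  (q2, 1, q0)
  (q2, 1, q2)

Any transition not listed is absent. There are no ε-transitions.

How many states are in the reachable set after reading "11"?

Start in {q0}.
Read '1': q0→{q0, q2}; now {q0, q2}.
Read '1': q0→{q0, q2}, q2→{q0, q2}; now {q0, q2}.
That set has 2 states.

2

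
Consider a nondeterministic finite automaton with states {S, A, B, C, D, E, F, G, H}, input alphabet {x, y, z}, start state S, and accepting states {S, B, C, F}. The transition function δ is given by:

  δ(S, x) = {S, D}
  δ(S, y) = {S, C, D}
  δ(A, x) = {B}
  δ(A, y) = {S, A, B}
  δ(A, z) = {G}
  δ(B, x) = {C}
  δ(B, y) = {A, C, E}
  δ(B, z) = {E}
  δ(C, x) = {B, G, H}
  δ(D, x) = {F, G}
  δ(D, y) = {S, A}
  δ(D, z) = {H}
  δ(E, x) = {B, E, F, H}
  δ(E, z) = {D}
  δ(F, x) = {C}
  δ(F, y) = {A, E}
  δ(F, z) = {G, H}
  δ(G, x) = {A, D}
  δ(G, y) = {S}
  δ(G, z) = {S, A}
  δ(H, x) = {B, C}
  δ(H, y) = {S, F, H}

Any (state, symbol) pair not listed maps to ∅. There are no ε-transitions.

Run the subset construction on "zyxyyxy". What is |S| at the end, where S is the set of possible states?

Start in {S}.
Read 'z': S→∅; now ∅.
The set is empty and remains empty for the remaining 6 symbols.
That set has 0 states.

0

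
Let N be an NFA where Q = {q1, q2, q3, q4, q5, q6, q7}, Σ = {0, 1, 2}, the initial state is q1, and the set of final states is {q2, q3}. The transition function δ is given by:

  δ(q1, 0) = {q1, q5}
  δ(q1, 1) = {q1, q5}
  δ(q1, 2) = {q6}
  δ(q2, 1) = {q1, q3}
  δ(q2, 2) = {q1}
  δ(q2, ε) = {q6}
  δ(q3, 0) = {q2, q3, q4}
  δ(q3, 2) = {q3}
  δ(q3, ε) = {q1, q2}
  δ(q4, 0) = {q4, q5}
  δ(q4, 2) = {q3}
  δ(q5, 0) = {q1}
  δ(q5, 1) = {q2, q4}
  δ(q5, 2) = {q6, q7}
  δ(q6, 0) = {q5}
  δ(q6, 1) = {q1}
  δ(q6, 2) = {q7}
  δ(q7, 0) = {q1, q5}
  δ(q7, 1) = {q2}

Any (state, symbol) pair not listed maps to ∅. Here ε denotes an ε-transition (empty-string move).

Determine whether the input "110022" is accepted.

Start in {q1}.
Read '1': q1→{q1, q5}; now {q1, q5}.
Read '1': q1→{q1, q5}, q5→{q2, q4}; union {q1, q2, q4, q5}; ε-closure = {q1, q2, q4, q5, q6}.
Read '0': q1→{q1, q5}, q2→∅, q4→{q4, q5}, q5→{q1}, q6→{q5}; now {q1, q4, q5}.
Read '0': q1→{q1, q5}, q4→{q4, q5}, q5→{q1}; now {q1, q4, q5}.
Read '2': q1→{q6}, q4→{q3}, q5→{q6, q7}; union {q3, q6, q7}; ε-closure = {q1, q2, q3, q6, q7}.
Read '2': q1→{q6}, q2→{q1}, q3→{q3}, q6→{q7}, q7→∅; union {q1, q3, q6, q7}; ε-closure = {q1, q2, q3, q6, q7}.
The final set {q1, q2, q3, q6, q7} contains the accepting states q2, q3.

Yes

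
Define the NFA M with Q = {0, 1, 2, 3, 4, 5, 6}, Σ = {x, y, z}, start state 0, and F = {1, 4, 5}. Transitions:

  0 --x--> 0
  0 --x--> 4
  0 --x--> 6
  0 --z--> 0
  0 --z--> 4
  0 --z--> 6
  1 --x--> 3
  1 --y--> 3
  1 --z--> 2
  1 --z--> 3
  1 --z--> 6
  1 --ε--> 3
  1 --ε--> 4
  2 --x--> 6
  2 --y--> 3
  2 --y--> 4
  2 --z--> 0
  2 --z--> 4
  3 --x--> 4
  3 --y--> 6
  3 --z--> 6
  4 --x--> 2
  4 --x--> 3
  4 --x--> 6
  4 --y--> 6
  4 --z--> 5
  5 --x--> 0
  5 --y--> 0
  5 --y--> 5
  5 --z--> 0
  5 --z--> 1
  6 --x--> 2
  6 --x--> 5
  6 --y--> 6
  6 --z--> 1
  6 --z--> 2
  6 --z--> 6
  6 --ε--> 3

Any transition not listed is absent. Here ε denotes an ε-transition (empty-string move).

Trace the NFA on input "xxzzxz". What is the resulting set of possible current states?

Start in {0}.
Read 'x': {0} → {0, 3, 4, 6}.
Read 'x': {0, 3, 4, 6} → {0, 2, 3, 4, 5, 6}.
Read 'z': {0, 2, 3, 4, 5, 6} → {0, 1, 2, 3, 4, 5, 6}.
Read 'z': {0, 1, 2, 3, 4, 5, 6} → {0, 1, 2, 3, 4, 5, 6}.
Read 'x': {0, 1, 2, 3, 4, 5, 6} → {0, 2, 3, 4, 5, 6}.
Read 'z': {0, 2, 3, 4, 5, 6} → {0, 1, 2, 3, 4, 5, 6}.

{0, 1, 2, 3, 4, 5, 6}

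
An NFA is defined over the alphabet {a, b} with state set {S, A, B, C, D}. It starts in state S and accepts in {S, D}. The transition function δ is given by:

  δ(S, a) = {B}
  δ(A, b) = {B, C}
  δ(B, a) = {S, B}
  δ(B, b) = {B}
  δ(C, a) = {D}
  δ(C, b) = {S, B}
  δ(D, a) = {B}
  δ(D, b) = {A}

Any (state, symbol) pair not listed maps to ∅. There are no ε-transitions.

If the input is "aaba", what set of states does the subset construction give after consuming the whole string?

{S, B}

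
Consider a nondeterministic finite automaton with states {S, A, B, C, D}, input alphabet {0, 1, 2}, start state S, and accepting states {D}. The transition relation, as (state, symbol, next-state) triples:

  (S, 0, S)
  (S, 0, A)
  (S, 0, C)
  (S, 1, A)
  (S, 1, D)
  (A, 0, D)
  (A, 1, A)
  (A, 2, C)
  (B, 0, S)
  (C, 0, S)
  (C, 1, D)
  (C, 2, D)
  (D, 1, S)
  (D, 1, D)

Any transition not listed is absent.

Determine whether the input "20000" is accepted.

Start in {S}.
Read '2': S→∅; now ∅.
The set is empty and remains empty for the remaining 4 symbols.
The final set ∅ contains no accepting state.

No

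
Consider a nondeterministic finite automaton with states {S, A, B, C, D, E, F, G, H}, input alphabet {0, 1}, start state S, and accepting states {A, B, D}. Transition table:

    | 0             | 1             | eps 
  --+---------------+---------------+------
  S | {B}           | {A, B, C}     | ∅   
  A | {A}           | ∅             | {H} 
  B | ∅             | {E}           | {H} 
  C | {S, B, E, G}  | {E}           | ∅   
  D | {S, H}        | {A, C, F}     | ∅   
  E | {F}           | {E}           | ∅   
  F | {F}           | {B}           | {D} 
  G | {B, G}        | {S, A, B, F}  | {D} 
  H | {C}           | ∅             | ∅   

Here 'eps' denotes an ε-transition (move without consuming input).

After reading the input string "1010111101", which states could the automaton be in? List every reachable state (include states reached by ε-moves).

Start in {S}.
Read '1': S→{A, B, C}; union {A, B, C}; ε-closure = {A, B, C, H}.
Read '0': A→{A}, B→∅, C→{S, B, E, G}, H→{C}; union {S, A, B, C, E, G}; ε-closure = {S, A, B, C, D, E, G, H}.
Read '1': S→{A, B, C}, A→∅, B→{E}, C→{E}, D→{A, C, F}, E→{E}, G→{S, A, B, F}, H→∅; union {S, A, B, C, E, F}; ε-closure = {S, A, B, C, D, E, F, H}.
Read '0': S→{B}, A→{A}, B→∅, C→{S, B, E, G}, D→{S, H}, E→{F}, F→{F}, H→{C}; union {S, A, B, C, E, F, G, H}; ε-closure = {S, A, B, C, D, E, F, G, H}.
Read '1': S→{A, B, C}, A→∅, B→{E}, C→{E}, D→{A, C, F}, E→{E}, F→{B}, G→{S, A, B, F}, H→∅; union {S, A, B, C, E, F}; ε-closure = {S, A, B, C, D, E, F, H}.
Read '1': S→{A, B, C}, A→∅, B→{E}, C→{E}, D→{A, C, F}, E→{E}, F→{B}, H→∅; union {A, B, C, E, F}; ε-closure = {A, B, C, D, E, F, H}.
Read '1': A→∅, B→{E}, C→{E}, D→{A, C, F}, E→{E}, F→{B}, H→∅; union {A, B, C, E, F}; ε-closure = {A, B, C, D, E, F, H}.
Read '1': A→∅, B→{E}, C→{E}, D→{A, C, F}, E→{E}, F→{B}, H→∅; union {A, B, C, E, F}; ε-closure = {A, B, C, D, E, F, H}.
Read '0': A→{A}, B→∅, C→{S, B, E, G}, D→{S, H}, E→{F}, F→{F}, H→{C}; union {S, A, B, C, E, F, G, H}; ε-closure = {S, A, B, C, D, E, F, G, H}.
Read '1': S→{A, B, C}, A→∅, B→{E}, C→{E}, D→{A, C, F}, E→{E}, F→{B}, G→{S, A, B, F}, H→∅; union {S, A, B, C, E, F}; ε-closure = {S, A, B, C, D, E, F, H}.

{S, A, B, C, D, E, F, H}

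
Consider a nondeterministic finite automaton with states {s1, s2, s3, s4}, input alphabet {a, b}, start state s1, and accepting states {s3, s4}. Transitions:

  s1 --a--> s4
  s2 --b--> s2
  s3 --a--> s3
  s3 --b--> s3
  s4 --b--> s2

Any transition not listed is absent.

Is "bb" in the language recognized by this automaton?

Start in {s1}.
Read 'b': s1→∅; now ∅.
The set is empty and remains empty for the remaining 1 symbol.
The final set ∅ contains no accepting state.

No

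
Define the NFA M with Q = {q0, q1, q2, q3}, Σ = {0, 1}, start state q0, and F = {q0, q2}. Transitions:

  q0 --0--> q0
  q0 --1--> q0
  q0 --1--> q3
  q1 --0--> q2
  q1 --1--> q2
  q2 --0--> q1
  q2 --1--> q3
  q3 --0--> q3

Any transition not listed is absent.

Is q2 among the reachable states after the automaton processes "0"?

Start in {q0}.
Read '0': {q0} → {q0}.
State q2 is not in {q0}.

No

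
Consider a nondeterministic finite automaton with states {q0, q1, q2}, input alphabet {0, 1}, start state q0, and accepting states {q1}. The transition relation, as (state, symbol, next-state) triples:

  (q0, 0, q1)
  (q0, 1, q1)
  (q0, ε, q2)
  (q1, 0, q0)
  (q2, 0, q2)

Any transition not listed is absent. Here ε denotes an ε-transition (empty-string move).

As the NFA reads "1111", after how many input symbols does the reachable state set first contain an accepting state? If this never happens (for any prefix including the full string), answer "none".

1

Start: ε-closure({q0}) = {q0, q2}.
Read '1': {q0, q2} → {q1}.
None of the earlier sets intersect F, but {q1} does.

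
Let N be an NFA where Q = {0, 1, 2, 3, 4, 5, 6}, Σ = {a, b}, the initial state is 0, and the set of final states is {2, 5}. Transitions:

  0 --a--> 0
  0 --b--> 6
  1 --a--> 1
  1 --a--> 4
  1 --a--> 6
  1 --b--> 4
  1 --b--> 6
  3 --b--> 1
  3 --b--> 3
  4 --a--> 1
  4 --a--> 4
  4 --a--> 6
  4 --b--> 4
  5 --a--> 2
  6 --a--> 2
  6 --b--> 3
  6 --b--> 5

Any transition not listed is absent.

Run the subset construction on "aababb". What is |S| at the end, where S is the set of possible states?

0

Start in {0}.
Read 'a': 0→{0}; now {0}.
Read 'a': 0→{0}; now {0}.
Read 'b': 0→{6}; now {6}.
Read 'a': 6→{2}; now {2}.
Read 'b': 2→∅; now ∅.
The set is empty and remains empty for the remaining 1 symbol.
That set has 0 states.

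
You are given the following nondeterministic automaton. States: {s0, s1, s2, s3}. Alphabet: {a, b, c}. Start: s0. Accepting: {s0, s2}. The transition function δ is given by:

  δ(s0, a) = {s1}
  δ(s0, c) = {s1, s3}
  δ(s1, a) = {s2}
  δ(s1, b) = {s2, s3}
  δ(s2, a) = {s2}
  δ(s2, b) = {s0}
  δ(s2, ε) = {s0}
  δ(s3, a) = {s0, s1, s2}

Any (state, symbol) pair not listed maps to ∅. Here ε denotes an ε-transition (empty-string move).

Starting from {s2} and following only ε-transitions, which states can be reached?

{s0, s2}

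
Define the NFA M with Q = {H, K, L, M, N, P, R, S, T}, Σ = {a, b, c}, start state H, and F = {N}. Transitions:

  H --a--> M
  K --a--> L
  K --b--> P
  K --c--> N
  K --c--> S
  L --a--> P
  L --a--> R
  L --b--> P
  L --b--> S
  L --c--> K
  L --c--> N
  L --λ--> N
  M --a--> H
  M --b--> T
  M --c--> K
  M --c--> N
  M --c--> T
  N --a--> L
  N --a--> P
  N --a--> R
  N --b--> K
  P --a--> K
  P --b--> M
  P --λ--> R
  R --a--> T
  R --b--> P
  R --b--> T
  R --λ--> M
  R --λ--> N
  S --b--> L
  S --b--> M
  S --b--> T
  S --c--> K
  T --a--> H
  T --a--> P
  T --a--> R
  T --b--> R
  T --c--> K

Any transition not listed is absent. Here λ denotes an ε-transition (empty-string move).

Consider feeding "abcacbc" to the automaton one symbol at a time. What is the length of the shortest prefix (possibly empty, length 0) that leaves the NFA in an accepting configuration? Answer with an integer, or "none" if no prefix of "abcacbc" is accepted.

4

Start in {H}.
Read 'a': {H} → {M}.
Read 'b': {M} → {T}.
Read 'c': {T} → {K}.
Read 'a': {K} → {L, N}.
None of the earlier sets intersect F, but {L, N} does.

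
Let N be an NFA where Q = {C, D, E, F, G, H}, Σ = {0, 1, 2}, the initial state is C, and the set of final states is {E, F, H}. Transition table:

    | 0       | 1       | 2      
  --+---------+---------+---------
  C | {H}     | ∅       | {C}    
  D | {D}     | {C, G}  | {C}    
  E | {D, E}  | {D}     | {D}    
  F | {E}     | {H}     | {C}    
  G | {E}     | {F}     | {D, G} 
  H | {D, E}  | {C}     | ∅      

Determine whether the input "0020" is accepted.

Yes

Start in {C}.
Read '0': {C} → {H}.
Read '0': {H} → {D, E}.
Read '2': {D, E} → {C, D}.
Read '0': {C, D} → {D, H}.
The final set {D, H} contains the accepting state H.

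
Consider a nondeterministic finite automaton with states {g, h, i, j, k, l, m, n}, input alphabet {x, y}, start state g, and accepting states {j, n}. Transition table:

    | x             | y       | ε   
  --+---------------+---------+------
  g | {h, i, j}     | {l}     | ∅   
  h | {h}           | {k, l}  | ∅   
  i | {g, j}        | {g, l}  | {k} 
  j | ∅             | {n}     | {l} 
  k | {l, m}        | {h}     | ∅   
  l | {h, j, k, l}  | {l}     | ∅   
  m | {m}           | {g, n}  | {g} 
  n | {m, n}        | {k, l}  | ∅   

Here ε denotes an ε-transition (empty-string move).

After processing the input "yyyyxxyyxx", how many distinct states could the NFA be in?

Start in {g}.
Read 'y': {g} → {l}.
Read 'y': {l} → {l}.
Read 'y': {l} → {l}.
Read 'y': {l} → {l}.
Read 'x': {l} → {h, j, k, l}.
Read 'x': {h, j, k, l} → {g, h, j, k, l, m}.
Read 'y': {g, h, j, k, l, m} → {g, h, k, l, n}.
Read 'y': {g, h, k, l, n} → {h, k, l}.
Read 'x': {h, k, l} → {g, h, j, k, l, m}.
Read 'x': {g, h, j, k, l, m} → {g, h, i, j, k, l, m}.
That set has 7 states.

7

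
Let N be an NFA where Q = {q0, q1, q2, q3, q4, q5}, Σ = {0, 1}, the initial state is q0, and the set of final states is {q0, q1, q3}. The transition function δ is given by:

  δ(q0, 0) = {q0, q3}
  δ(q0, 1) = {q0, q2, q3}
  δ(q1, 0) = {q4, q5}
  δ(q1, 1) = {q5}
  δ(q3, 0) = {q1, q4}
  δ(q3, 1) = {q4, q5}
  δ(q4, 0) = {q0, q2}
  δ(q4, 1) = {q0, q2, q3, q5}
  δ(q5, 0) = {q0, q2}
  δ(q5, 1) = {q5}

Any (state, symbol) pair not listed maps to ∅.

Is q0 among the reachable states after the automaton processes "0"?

Start in {q0}.
Read '0': q0→{q0, q3}; now {q0, q3}.
State q0 is in {q0, q3}.

Yes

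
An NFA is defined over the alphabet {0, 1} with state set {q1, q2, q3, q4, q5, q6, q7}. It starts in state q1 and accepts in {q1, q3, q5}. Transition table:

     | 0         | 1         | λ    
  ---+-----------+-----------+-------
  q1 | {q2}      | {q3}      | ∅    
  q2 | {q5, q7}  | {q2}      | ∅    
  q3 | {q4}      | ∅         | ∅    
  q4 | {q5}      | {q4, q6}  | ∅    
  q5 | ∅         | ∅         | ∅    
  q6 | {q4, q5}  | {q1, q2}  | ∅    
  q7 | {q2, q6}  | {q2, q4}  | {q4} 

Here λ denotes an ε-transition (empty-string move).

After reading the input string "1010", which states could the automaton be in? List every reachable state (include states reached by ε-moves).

{q4, q5}

Start in {q1}.
Read '1': {q1} → {q3}.
Read '0': {q3} → {q4}.
Read '1': {q4} → {q4, q6}.
Read '0': {q4, q6} → {q4, q5}.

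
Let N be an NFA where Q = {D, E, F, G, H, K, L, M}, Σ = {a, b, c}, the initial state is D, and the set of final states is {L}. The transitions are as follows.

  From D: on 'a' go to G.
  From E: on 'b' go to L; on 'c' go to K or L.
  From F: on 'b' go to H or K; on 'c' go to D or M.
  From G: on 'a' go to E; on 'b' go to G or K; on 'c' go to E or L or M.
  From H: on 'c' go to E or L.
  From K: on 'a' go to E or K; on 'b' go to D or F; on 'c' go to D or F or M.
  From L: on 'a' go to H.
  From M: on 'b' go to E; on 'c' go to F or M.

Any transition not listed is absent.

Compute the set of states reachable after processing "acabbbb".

Start in {D}.
Read 'a': {D} → {G}.
Read 'c': {G} → {E, L, M}.
Read 'a': {E, L, M} → {H}.
Read 'b': {H} → ∅.
The set is empty and remains empty for the remaining 3 symbols.

∅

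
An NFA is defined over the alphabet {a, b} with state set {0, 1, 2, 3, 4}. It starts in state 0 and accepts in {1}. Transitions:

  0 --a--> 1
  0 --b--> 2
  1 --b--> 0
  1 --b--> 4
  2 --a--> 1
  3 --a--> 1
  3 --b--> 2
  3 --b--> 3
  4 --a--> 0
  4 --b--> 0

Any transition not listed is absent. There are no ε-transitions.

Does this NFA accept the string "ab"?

Start in {0}.
Read 'a': {0} → {1}.
Read 'b': {1} → {0, 4}.
The final set {0, 4} contains no accepting state.

No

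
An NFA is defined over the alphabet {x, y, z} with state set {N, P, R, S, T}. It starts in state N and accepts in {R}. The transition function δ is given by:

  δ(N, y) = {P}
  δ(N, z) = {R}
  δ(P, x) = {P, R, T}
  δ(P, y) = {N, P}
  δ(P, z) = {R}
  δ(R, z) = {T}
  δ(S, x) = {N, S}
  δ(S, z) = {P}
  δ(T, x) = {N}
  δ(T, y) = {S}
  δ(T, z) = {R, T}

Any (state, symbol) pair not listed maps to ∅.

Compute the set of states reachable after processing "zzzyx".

{N, S}

Start in {N}.
Read 'z': {N} → {R}.
Read 'z': {R} → {T}.
Read 'z': {T} → {R, T}.
Read 'y': {R, T} → {S}.
Read 'x': {S} → {N, S}.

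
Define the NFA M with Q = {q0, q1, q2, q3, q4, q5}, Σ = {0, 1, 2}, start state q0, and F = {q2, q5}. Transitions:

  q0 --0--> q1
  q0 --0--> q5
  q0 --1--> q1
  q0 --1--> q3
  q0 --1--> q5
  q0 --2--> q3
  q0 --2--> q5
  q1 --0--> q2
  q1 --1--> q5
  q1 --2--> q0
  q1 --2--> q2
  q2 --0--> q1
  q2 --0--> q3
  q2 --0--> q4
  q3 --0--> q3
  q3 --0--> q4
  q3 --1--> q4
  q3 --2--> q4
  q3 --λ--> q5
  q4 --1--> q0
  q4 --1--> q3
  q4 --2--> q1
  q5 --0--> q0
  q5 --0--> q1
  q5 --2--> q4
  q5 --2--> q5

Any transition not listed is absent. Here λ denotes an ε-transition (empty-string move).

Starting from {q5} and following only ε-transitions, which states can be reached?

{q5}

Begin with {q5}.
No ε-moves leave this set, so the closure equals the set itself.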